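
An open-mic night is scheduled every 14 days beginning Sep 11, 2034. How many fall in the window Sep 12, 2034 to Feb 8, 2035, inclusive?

Occurrences land 14·i days after Sep 11, 2034 for i = 0, 1, 2, …
Sep 12, 2034 is 1 day after the start; 1 ÷ 14 = 0 remainder 1; since the remainder is 1, round up to i = 1. First occurrence in the window: #2 on Sep 25, 2034 (1×14 = 14 days in).
Feb 8, 2035 is 150 days after the start; 150 ÷ 14 = 10 remainder 10. Last occurrence in the window: #11 on Jan 29, 2035.
Occurrences #2 through #11: 10 in total.

10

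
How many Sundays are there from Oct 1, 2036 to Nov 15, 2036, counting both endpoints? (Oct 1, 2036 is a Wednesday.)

Oct 1, 2036 is a Wednesday; the first Sunday on or after it is Oct 5, 2036 (4 days later).
From Oct 5, 2036 to Nov 15, 2036: 26 + 15 = 41 days (rest of Oct, Nov).
41 ÷ 7 = 5 full weeks with remainder 6, so 5 more Sundays after the first → 6.

6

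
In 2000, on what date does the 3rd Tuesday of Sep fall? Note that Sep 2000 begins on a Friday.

Sep 19, 2000

Sep 2000 begins on a Friday, so the first Tuesday is Sep 5 (4 days later).
The 3rd Tuesday is 2 weeks later: 5 + 14 = 19.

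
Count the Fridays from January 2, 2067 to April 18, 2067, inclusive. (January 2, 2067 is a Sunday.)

15

January 2, 2067 is a Sunday; the first Friday on or after it is January 7, 2067 (5 days later).
From January 7, 2067 to April 18, 2067: 24 + 28 + 31 + 18 = 101 days (rest of January, February, March, April).
101 ÷ 7 = 14 full weeks with remainder 3, so 14 more Fridays after the first → 15.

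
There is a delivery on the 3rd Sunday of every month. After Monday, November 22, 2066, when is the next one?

November 2066 starts on a Monday; its first Sunday is the 7th, so the 3rd Sunday is the 21st — November 21, 2066.
That is not after November 22, 2066, so look at December 2066.
December 2066 starts on a Wednesday; its first Sunday is the 5th, so the 3rd Sunday is the 19th — December 19, 2066.

December 19, 2066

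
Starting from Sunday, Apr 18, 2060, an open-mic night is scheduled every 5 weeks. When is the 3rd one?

The 3rd occurrence is 2 intervals after the first: 2 × 35 = 70 days after Apr 18, 2060.
Apr has 30 days — 12 days to the end of Apr leaves 58.
May has 31 days (27 left).
27 days into Jun → Jun 27, 2060.

Jun 27, 2060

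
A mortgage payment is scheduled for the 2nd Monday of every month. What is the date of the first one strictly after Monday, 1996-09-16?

1996-10-14

September 1996 starts on a Sunday; its first Monday is the 2nd, so the 2nd Monday is the 9th — 1996-09-09.
That is not after 1996-09-16, so look at October 1996.
October 1996 starts on a Tuesday; its first Monday is the 7th, so the 2nd Monday is the 14th — 1996-10-14.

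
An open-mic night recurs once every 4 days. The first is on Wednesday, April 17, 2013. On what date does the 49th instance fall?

October 26, 2013

The 49th occurrence is 48 intervals after the first: 48 × 4 = 192 days after April 17, 2013.
April has 30 days — 13 days to the end of April leaves 179.
May has 31 days (148 left).
June has 30 days (118 left).
July has 31 days (87 left).
August has 31 days (56 left).
September has 30 days (26 left).
26 days into October → October 26, 2013.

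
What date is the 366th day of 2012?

Jan has 31 days (366 − 31 = 335 remain).
Feb has 29 days (335 − 29 = 306 remain).
Mar has 31 days (306 − 31 = 275 remain).
Apr has 30 days (275 − 30 = 245 remain).
May has 31 days (245 − 31 = 214 remain).
Jun has 30 days (214 − 30 = 184 remain).
Jul has 31 days (184 − 31 = 153 remain).
Aug has 31 days (153 − 31 = 122 remain).
Sep has 30 days (122 − 30 = 92 remain).
Oct has 31 days (92 − 31 = 61 remain).
Nov has 30 days (61 − 30 = 31 remain).
31 into Dec → Dec 31.

Dec 31, 2012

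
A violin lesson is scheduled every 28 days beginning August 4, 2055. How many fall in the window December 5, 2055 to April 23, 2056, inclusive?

Occurrences land 28·i days after August 4, 2055 for i = 0, 1, 2, …
December 5, 2055 is 123 days after the start; 123 ÷ 28 = 4 remainder 11; since the remainder is 11, round up to i = 5. First occurrence in the window: #6 on December 22, 2055 (5×28 = 140 days in).
April 23, 2056 is 263 days after the start; 263 ÷ 28 = 9 remainder 11. Last occurrence in the window: #10 on April 12, 2056.
Occurrences #6 through #10: 5 in total.

5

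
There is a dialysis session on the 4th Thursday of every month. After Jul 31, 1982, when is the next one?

Jul 1982 starts on a Thursday; its first Thursday is the 1st, so the 4th Thursday is the 22nd — Jul 22, 1982.
That is not after Jul 31, 1982, so look at Aug 1982.
Aug 1982 starts on a Sunday; its first Thursday is the 5th, so the 4th Thursday is the 26th — Aug 26, 1982.

Aug 26, 1982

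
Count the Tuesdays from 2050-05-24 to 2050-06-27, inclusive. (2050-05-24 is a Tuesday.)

5

2050-05-24 is a Tuesday; the first Tuesday on or after it is 2050-05-24.
From 2050-05-24 to 2050-06-27: 7 + 27 = 34 days (rest of May, June).
34 ÷ 7 = 4 full weeks with remainder 6, so 4 more Tuesdays after the first → 5.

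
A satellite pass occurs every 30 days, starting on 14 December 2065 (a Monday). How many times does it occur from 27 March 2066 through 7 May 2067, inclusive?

13

Occurrences land 30·i days after 14 December 2065 for i = 0, 1, 2, …
27 March 2066 is 103 days after the start; 103 ÷ 30 = 3 remainder 13; since the remainder is 13, round up to i = 4. First occurrence in the window: #5 on 13 April 2066 (4×30 = 120 days in).
7 May 2067 is 509 days after the start; 509 ÷ 30 = 16 remainder 29. Last occurrence in the window: #17 on 8 April 2067.
Occurrences #5 through #17: 13 in total.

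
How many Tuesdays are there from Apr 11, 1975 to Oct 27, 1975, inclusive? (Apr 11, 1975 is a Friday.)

Apr 11, 1975 is a Friday; the first Tuesday on or after it is Apr 15, 1975 (4 days later).
From Apr 15, 1975 to Oct 27, 1975: 15 + 31 + 30 + 31 + 31 + 30 + 27 = 195 days (rest of Apr, May, Jun, Jul, Aug, Sep, Oct).
195 ÷ 7 = 27 full weeks with remainder 6, so 27 more Tuesdays after the first → 28.

28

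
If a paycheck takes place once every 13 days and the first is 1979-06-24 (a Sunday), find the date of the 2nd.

1979-07-07

The 2nd occurrence is 1 interval after the first: 1 × 13 = 13 days after 1979-06-24.
June has 30 days — 6 days to the end of June leaves 7.
7 days into July → 1979-07-07.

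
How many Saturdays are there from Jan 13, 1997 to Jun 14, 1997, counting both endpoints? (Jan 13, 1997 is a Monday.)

Jan 13, 1997 is a Monday; the first Saturday on or after it is Jan 18, 1997 (5 days later).
From Jan 18, 1997 to Jun 14, 1997: 13 + 28 + 31 + 30 + 31 + 14 = 147 days (rest of Jan, Feb, Mar, Apr, May, Jun).
147 ÷ 7 = 21 full weeks with remainder 0, so 21 more Saturdays after the first → 22.

22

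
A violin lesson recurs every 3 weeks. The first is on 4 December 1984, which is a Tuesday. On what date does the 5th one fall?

26 February 1985

The 5th occurrence is 4 intervals after the first: 4 × 21 = 84 days after 4 December 1984.
December has 31 days — 27 days to the end of December leaves 57.
January has 31 days (26 left).
26 days into February → 26 February 1985.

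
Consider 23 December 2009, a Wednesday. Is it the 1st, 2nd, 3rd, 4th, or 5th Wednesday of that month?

Day 23 falls in week ⌈23/7⌉ of the month.
Days 1–7 hold the 1st Wednesday, 8–14 the 2nd, 15–21 the 3rd, 22–28 the 4th, 29–31 the 5th.
23 is in the range for the 4th.

4th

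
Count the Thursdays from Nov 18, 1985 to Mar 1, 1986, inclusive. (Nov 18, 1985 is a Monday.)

15

Nov 18, 1985 is a Monday; the first Thursday on or after it is Nov 21, 1985 (3 days later).
From Nov 21, 1985 to Mar 1, 1986: 9 + 31 + 31 + 28 + 1 = 100 days (rest of Nov, Dec, Jan, Feb, Mar).
100 ÷ 7 = 14 full weeks with remainder 2, so 14 more Thursdays after the first → 15.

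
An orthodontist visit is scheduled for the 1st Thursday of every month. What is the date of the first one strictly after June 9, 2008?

June 2008 starts on a Sunday, so its 1st Thursday is June 5, 2008 (4 days in).
That is not after June 9, 2008, so look at July 2008.
July 2008 starts on a Tuesday, so its 1st Thursday is July 3, 2008 (2 days in).

July 3, 2008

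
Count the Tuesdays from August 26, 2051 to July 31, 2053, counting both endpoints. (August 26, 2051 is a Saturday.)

101

August 26, 2051 is a Saturday; the first Tuesday on or after it is August 29, 2051 (3 days later).
From August 29, 2051 to July 31, 2053: 124 + 366 + 212 = 702 days (rest of 2051, 2052, to July 31, 2053 in 2053).
702 ÷ 7 = 100 full weeks with remainder 2, so 100 more Tuesdays after the first → 101.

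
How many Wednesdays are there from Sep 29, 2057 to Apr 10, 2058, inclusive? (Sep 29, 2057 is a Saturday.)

Sep 29, 2057 is a Saturday; the first Wednesday on or after it is Oct 3, 2057 (4 days later).
From Oct 3, 2057 to Apr 10, 2058: 28 + 30 + 31 + 31 + 28 + 31 + 10 = 189 days (rest of Oct, Nov, Dec, Jan, Feb, Mar, Apr).
189 ÷ 7 = 27 full weeks with remainder 0, so 27 more Wednesdays after the first → 28.

28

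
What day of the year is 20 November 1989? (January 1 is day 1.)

324

Days in months before November: 31 + 28 + 31 + 30 + 31 + 30 + 31 + 31 + 30 + 31 = 304.
Plus 20 days into November → day 324.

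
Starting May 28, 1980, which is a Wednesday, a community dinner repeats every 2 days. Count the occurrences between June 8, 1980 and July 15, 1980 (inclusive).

19

Occurrences land 2·i days after May 28, 1980 for i = 0, 1, 2, …
June 8, 1980 is 11 days after the start; 11 ÷ 2 = 5 remainder 1; since the remainder is 1, round up to i = 6. First occurrence in the window: #7 on June 9, 1980 (6×2 = 12 days in).
July 15, 1980 is 48 days after the start; 48 ÷ 2 = 24 remainder 0. Last occurrence in the window: #25 on July 15, 1980.
Occurrences #7 through #25: 19 in total.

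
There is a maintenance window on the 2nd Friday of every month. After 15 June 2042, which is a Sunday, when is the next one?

June 2042 starts on a Sunday; its first Friday is the 6th, so the 2nd Friday is the 13th — 13 June 2042.
That is not after 15 June 2042, so look at July 2042.
July 2042 starts on a Tuesday; its first Friday is the 4th, so the 2nd Friday is the 11th — 11 July 2042.

11 July 2042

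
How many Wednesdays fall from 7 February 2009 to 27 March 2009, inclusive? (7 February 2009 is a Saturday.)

7 February 2009 is a Saturday; the first Wednesday on or after it is 11 February 2009 (4 days later).
From 11 February 2009 to 27 March 2009: 17 + 27 = 44 days (rest of February, March).
44 ÷ 7 = 6 full weeks with remainder 2, so 6 more Wednesdays after the first → 7.

7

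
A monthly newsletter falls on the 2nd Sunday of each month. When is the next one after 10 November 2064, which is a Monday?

November 2064 starts on a Saturday; its first Sunday is the 2nd, so the 2nd Sunday is the 9th — 9 November 2064.
That is not after 10 November 2064, so look at December 2064.
December 2064 starts on a Monday; its first Sunday is the 7th, so the 2nd Sunday is the 14th — 14 December 2064.

14 December 2064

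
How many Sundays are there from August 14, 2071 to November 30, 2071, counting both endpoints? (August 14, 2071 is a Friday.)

August 14, 2071 is a Friday; the first Sunday on or after it is August 16, 2071 (2 days later).
From August 16, 2071 to November 30, 2071: 15 + 30 + 31 + 30 = 106 days (rest of August, September, October, November).
106 ÷ 7 = 15 full weeks with remainder 1, so 15 more Sundays after the first → 16.

16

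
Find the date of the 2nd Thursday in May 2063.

2063-05-10

May 2063 begins on a Tuesday, so the first Thursday is May 3 (2 days later).
The 2nd Thursday is 1 weeks later: 3 + 7 = 10.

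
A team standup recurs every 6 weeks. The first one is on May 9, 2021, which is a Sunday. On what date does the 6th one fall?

Dec 5, 2021

The 6th occurrence is 5 intervals after the first: 5 × 42 = 210 days after May 9, 2021.
May has 31 days — 22 days to the end of May leaves 188.
Jun has 30 days (158 left).
Jul has 31 days (127 left).
Aug has 31 days (96 left).
Sep has 30 days (66 left).
Oct has 31 days (35 left).
Nov has 30 days (5 left).
5 days into Dec → Dec 5, 2021.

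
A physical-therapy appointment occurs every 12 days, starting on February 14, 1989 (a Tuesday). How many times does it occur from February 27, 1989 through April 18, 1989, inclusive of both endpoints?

4

Occurrences land 12·i days after February 14, 1989 for i = 0, 1, 2, …
February 27, 1989 is 13 days after the start; 13 ÷ 12 = 1 remainder 1; since the remainder is 1, round up to i = 2. First occurrence in the window: #3 on March 10, 1989 (2×12 = 24 days in).
April 18, 1989 is 63 days after the start; 63 ÷ 12 = 5 remainder 3. Last occurrence in the window: #6 on April 15, 1989.
Occurrences #3 through #6: 4 in total.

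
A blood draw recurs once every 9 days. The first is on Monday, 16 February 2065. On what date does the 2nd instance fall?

25 February 2065

The 2nd occurrence is 1 interval after the first: 1 × 9 = 9 days after 16 February 2065.
9 days later is 25 February 2065.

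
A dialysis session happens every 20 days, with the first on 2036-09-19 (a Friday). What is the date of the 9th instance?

The 9th occurrence is 8 intervals after the first: 8 × 20 = 160 days after 2036-09-19.
September has 30 days — 11 days to the end of September leaves 149.
October has 31 days (118 left).
November has 30 days (88 left).
December has 31 days (57 left).
January has 31 days (26 left).
26 days into February → 2037-02-26.

2037-02-26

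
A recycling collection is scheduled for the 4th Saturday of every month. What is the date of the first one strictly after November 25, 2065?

November 2065 starts on a Sunday; its first Saturday is the 7th, so the 4th Saturday is the 28th — November 28, 2065.
November 28, 2065 is after November 25, 2065, so that is the next one.

November 28, 2065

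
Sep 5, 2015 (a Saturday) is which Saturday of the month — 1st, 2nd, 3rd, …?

1st

Day 5 falls in week ⌈5/7⌉ of the month.
Days 1–7 hold the 1st Saturday, 8–14 the 2nd, 15–21 the 3rd, 22–28 the 4th, 29–31 the 5th.
5 is in the range for the 1st.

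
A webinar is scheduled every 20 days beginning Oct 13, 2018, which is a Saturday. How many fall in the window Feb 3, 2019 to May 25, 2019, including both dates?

Occurrences land 20·i days after Oct 13, 2018 for i = 0, 1, 2, …
Feb 3, 2019 is 113 days after the start; 113 ÷ 20 = 5 remainder 13; since the remainder is 13, round up to i = 6. First occurrence in the window: #7 on Feb 10, 2019 (6×20 = 120 days in).
May 25, 2019 is 224 days after the start; 224 ÷ 20 = 11 remainder 4. Last occurrence in the window: #12 on May 21, 2019.
Occurrences #7 through #12: 6 in total.

6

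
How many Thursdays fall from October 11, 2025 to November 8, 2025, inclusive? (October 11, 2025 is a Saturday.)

4

October 11, 2025 is a Saturday; the first Thursday on or after it is October 16, 2025 (5 days later).
From October 16, 2025 to November 8, 2025: 15 + 8 = 23 days (rest of October, November).
23 ÷ 7 = 3 full weeks with remainder 2, so 3 more Thursdays after the first → 4.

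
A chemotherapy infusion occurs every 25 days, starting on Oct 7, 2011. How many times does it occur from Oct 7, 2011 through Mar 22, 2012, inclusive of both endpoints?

7

Occurrences land 25·i days after Oct 7, 2011 for i = 0, 1, 2, …
The window opens on the start date, so the first occurrence inside is #1 on Oct 7, 2011.
Mar 22, 2012 is 167 days after the start; 167 ÷ 25 = 6 remainder 17. Last occurrence in the window: #7 on Mar 5, 2012.
Occurrences #1 through #7: 7 in total.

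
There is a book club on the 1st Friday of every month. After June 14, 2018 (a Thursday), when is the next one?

July 6, 2018

June 2018 starts on a Friday, so its 1st Friday is June 1, 2018.
That is not after June 14, 2018, so look at July 2018.
July 2018 starts on a Sunday, so its 1st Friday is July 6, 2018 (5 days in).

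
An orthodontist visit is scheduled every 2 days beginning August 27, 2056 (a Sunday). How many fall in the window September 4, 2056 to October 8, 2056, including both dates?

18

Occurrences land 2·i days after August 27, 2056 for i = 0, 1, 2, …
September 4, 2056 is 8 days after the start; 8 ÷ 2 = 4 remainder 0. First occurrence in the window: #5 on September 4, 2056 (4×2 = 8 days in).
October 8, 2056 is 42 days after the start; 42 ÷ 2 = 21 remainder 0. Last occurrence in the window: #22 on October 8, 2056.
Occurrences #5 through #22: 18 in total.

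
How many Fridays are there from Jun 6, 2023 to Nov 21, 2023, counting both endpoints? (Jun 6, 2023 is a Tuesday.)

Jun 6, 2023 is a Tuesday; the first Friday on or after it is Jun 9, 2023 (3 days later).
From Jun 9, 2023 to Nov 21, 2023: 21 + 31 + 31 + 30 + 31 + 21 = 165 days (rest of Jun, Jul, Aug, Sep, Oct, Nov).
165 ÷ 7 = 23 full weeks with remainder 4, so 23 more Fridays after the first → 24.

24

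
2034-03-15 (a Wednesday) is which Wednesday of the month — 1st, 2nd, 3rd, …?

3rd

Day 15 falls in week ⌈15/7⌉ of the month.
Days 1–7 hold the 1st Wednesday, 8–14 the 2nd, 15–21 the 3rd, 22–28 the 4th, 29–31 the 5th.
15 is in the range for the 3rd.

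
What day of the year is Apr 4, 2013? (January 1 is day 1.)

94

Days in months before Apr: 31 + 28 + 31 = 90.
Plus 4 days into Apr → day 94.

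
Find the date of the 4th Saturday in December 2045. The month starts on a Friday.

December 2045 begins on a Friday, so the first Saturday is December 2 (1 day later).
The 4th Saturday is 3 weeks later: 2 + 21 = 23.

December 23, 2045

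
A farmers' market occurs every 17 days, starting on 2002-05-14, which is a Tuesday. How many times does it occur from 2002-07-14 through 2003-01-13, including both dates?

Occurrences land 17·i days after 2002-05-14 for i = 0, 1, 2, …
2002-07-14 is 61 days after the start; 61 ÷ 17 = 3 remainder 10; since the remainder is 10, round up to i = 4. First occurrence in the window: #5 on 2002-07-21 (4×17 = 68 days in).
2003-01-13 is 244 days after the start; 244 ÷ 17 = 14 remainder 6. Last occurrence in the window: #15 on 2003-01-07.
Occurrences #5 through #15: 11 in total.

11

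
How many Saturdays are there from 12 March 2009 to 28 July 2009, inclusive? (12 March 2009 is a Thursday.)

12 March 2009 is a Thursday; the first Saturday on or after it is 14 March 2009 (2 days later).
From 14 March 2009 to 28 July 2009: 17 + 30 + 31 + 30 + 28 = 136 days (rest of March, April, May, June, July).
136 ÷ 7 = 19 full weeks with remainder 3, so 19 more Saturdays after the first → 20.

20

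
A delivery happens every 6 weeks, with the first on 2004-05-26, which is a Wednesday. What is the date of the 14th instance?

2005-11-23

The 14th occurrence is 13 intervals after the first: 13 × 42 = 546 days after 2004-05-26.
May has 31 days — 5 days to the end of May leaves 541.
From end of May to end of 2004 is 214 days (327 left).
January has 31 days (296 left).
February has 28 days (268 left).
March has 31 days (237 left).
April has 30 days (207 left).
May has 31 days (176 left).
June has 30 days (146 left).
July has 31 days (115 left).
August has 31 days (84 left).
September has 30 days (54 left).
October has 31 days (23 left).
23 days into November → 2005-11-23.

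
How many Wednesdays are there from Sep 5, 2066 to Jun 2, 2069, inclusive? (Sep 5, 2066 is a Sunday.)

Sep 5, 2066 is a Sunday; the first Wednesday on or after it is Sep 8, 2066 (3 days later).
From Sep 8, 2066 to Jun 2, 2069: 114 + 365 + 366 + 153 = 998 days (rest of 2066, 2067, 2068, to Jun 2, 2069 in 2069).
998 ÷ 7 = 142 full weeks with remainder 4, so 142 more Wednesdays after the first → 143.

143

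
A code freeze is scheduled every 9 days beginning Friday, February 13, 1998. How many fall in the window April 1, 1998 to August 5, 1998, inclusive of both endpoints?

14

Occurrences land 9·i days after February 13, 1998 for i = 0, 1, 2, …
April 1, 1998 is 47 days after the start; 47 ÷ 9 = 5 remainder 2; since the remainder is 2, round up to i = 6. First occurrence in the window: #7 on April 8, 1998 (6×9 = 54 days in).
August 5, 1998 is 173 days after the start; 173 ÷ 9 = 19 remainder 2. Last occurrence in the window: #20 on August 3, 1998.
Occurrences #7 through #20: 14 in total.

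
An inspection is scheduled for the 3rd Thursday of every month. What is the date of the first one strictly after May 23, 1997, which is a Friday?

May 1997 starts on a Thursday; its first Thursday is the 1st, so the 3rd Thursday is the 15th — May 15, 1997.
That is not after May 23, 1997, so look at June 1997.
June 1997 starts on a Sunday; its first Thursday is the 5th, so the 3rd Thursday is the 19th — June 19, 1997.

June 19, 1997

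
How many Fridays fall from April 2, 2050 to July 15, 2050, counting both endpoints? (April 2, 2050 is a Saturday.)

April 2, 2050 is a Saturday; the first Friday on or after it is April 8, 2050 (6 days later).
From April 8, 2050 to July 15, 2050: 22 + 31 + 30 + 15 = 98 days (rest of April, May, June, July).
98 ÷ 7 = 14 full weeks with remainder 0, so 14 more Fridays after the first → 15.

15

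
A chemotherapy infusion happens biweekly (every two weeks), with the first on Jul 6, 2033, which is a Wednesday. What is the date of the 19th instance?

Mar 15, 2034

The 19th occurrence is 18 intervals after the first: 18 × 14 = 252 days after Jul 6, 2033.
Jul has 31 days — 25 days to the end of Jul leaves 227.
Aug has 31 days (196 left).
Sep has 30 days (166 left).
Oct has 31 days (135 left).
Nov has 30 days (105 left).
Dec has 31 days (74 left).
Jan has 31 days (43 left).
Feb has 28 days (15 left).
15 days into Mar → Mar 15, 2034.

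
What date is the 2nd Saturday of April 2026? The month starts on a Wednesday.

April 2026 begins on a Wednesday, so the first Saturday is April 4 (3 days later).
The 2nd Saturday is 1 weeks later: 4 + 7 = 11.

2026-04-11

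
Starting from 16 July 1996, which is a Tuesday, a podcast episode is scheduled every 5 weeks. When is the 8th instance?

18 March 1997

The 8th occurrence is 7 intervals after the first: 7 × 35 = 245 days after 16 July 1996.
July has 31 days — 15 days to the end of July leaves 230.
August has 31 days (199 left).
September has 30 days (169 left).
October has 31 days (138 left).
November has 30 days (108 left).
December has 31 days (77 left).
January has 31 days (46 left).
February has 28 days (18 left).
18 days into March → 18 March 1997.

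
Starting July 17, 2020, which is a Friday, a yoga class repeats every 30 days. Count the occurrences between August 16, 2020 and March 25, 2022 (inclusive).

Occurrences land 30·i days after July 17, 2020 for i = 0, 1, 2, …
August 16, 2020 is 30 days after the start; 30 ÷ 30 = 1 remainder 0. First occurrence in the window: #2 on August 16, 2020 (1×30 = 30 days in).
March 25, 2022 is 616 days after the start; 616 ÷ 30 = 20 remainder 16. Last occurrence in the window: #21 on March 9, 2022.
Occurrences #2 through #21: 20 in total.

20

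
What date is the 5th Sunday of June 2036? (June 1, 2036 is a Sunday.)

June 2036 begins on a Sunday, so the first Sunday is June 1.
The 5th Sunday is 4 weeks later: 1 + 28 = 29.

2036-06-29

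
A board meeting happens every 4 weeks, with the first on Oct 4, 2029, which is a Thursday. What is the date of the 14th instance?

The 14th occurrence is 13 intervals after the first: 13 × 28 = 364 days after Oct 4, 2029.
Oct has 31 days — 27 days to the end of Oct leaves 337.
Nov has 30 days (307 left).
Dec has 31 days (276 left).
Jan has 31 days (245 left).
Feb has 28 days (217 left).
Mar has 31 days (186 left).
Apr has 30 days (156 left).
May has 31 days (125 left).
Jun has 30 days (95 left).
Jul has 31 days (64 left).
Aug has 31 days (33 left).
Sep has 30 days (3 left).
3 days into Oct → Oct 3, 2030.

Oct 3, 2030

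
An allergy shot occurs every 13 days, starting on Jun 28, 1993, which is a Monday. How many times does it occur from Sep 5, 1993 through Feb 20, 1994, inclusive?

Occurrences land 13·i days after Jun 28, 1993 for i = 0, 1, 2, …
Sep 5, 1993 is 69 days after the start; 69 ÷ 13 = 5 remainder 4; since the remainder is 4, round up to i = 6. First occurrence in the window: #7 on Sep 14, 1993 (6×13 = 78 days in).
Feb 20, 1994 is 237 days after the start; 237 ÷ 13 = 18 remainder 3. Last occurrence in the window: #19 on Feb 17, 1994.
Occurrences #7 through #19: 13 in total.

13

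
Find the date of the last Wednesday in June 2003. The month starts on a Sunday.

2003-06-25

June 2003 begins on a Sunday, so the first Wednesday is June 4 (3 days later).
June 2003 has 30 days. Adding weeks: 4, 11, 18, 25 — the last one ≤ 30 is the 25th.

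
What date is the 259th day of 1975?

Sep 16, 1975

Jan has 31 days (259 − 31 = 228 remain).
Feb has 28 days (228 − 28 = 200 remain).
Mar has 31 days (200 − 31 = 169 remain).
Apr has 30 days (169 − 30 = 139 remain).
May has 31 days (139 − 31 = 108 remain).
Jun has 30 days (108 − 30 = 78 remain).
Jul has 31 days (78 − 31 = 47 remain).
Aug has 31 days (47 − 31 = 16 remain).
16 into Sep → Sep 16.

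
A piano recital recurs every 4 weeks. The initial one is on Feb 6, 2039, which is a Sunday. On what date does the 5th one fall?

The 5th occurrence is 4 intervals after the first: 4 × 28 = 112 days after Feb 6, 2039.
Feb has 28 days — 22 days to the end of Feb leaves 90.
Mar has 31 days (59 left).
Apr has 30 days (29 left).
29 days into May → May 29, 2039.

May 29, 2039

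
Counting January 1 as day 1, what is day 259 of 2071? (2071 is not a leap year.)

January has 31 days (259 − 31 = 228 remain).
February has 28 days (228 − 28 = 200 remain).
March has 31 days (200 − 31 = 169 remain).
April has 30 days (169 − 30 = 139 remain).
May has 31 days (139 − 31 = 108 remain).
June has 30 days (108 − 30 = 78 remain).
July has 31 days (78 − 31 = 47 remain).
August has 31 days (47 − 31 = 16 remain).
16 into September → September 16.

September 16, 2071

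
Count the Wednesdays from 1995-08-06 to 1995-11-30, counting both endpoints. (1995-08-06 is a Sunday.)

1995-08-06 is a Sunday; the first Wednesday on or after it is 1995-08-09 (3 days later).
From 1995-08-09 to 1995-11-30: 22 + 30 + 31 + 30 = 113 days (rest of August, September, October, November).
113 ÷ 7 = 16 full weeks with remainder 1, so 16 more Wednesdays after the first → 17.

17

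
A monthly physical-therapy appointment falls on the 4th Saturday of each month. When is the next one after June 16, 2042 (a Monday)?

June 2042 starts on a Sunday; its first Saturday is the 7th, so the 4th Saturday is the 28th — June 28, 2042.
June 28, 2042 is after June 16, 2042, so that is the next one.

June 28, 2042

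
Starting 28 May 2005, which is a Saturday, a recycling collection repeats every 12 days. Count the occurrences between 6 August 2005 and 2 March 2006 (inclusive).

Occurrences land 12·i days after 28 May 2005 for i = 0, 1, 2, …
6 August 2005 is 70 days after the start; 70 ÷ 12 = 5 remainder 10; since the remainder is 10, round up to i = 6. First occurrence in the window: #7 on 8 August 2005 (6×12 = 72 days in).
2 March 2006 is 278 days after the start; 278 ÷ 12 = 23 remainder 2. Last occurrence in the window: #24 on 28 February 2006.
Occurrences #7 through #24: 18 in total.

18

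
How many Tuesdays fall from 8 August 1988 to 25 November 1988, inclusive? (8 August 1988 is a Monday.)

16

8 August 1988 is a Monday; the first Tuesday on or after it is 9 August 1988 (1 day later).
From 9 August 1988 to 25 November 1988: 22 + 30 + 31 + 25 = 108 days (rest of August, September, October, November).
108 ÷ 7 = 15 full weeks with remainder 3, so 15 more Tuesdays after the first → 16.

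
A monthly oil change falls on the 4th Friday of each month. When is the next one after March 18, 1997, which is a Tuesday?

March 28, 1997

March 1997 starts on a Saturday; its first Friday is the 7th, so the 4th Friday is the 28th — March 28, 1997.
March 28, 1997 is after March 18, 1997, so that is the next one.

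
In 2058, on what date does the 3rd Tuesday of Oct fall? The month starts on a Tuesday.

Oct 15, 2058

Oct 2058 begins on a Tuesday, so the first Tuesday is Oct 1.
The 3rd Tuesday is 2 weeks later: 1 + 14 = 15.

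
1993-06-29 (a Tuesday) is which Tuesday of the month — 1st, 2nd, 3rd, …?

Day 29 falls in week ⌈29/7⌉ of the month.
Days 1–7 hold the 1st Tuesday, 8–14 the 2nd, 15–21 the 3rd, 22–28 the 4th, 29–31 the 5th.
29 is in the range for the 5th.

5th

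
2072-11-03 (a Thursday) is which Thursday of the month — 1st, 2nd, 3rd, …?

Day 3 falls in week ⌈3/7⌉ of the month.
Days 1–7 hold the 1st Thursday, 8–14 the 2nd, 15–21 the 3rd, 22–28 the 4th, 29–31 the 5th.
3 is in the range for the 1st.

1st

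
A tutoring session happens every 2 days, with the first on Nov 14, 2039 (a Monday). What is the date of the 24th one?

Dec 30, 2039

The 24th occurrence is 23 intervals after the first: 23 × 2 = 46 days after Nov 14, 2039.
Nov has 30 days — 16 days to the end of Nov leaves 30.
30 days into Dec → Dec 30, 2039.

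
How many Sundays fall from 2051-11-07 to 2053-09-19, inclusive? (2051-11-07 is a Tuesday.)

2051-11-07 is a Tuesday; the first Sunday on or after it is 2051-11-12 (5 days later).
From 2051-11-12 to 2053-09-19: 49 + 366 + 262 = 677 days (rest of 2051, 2052, to 2053-09-19 in 2053).
677 ÷ 7 = 96 full weeks with remainder 5, so 96 more Sundays after the first → 97.

97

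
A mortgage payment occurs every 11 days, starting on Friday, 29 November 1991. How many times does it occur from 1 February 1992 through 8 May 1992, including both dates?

9

Occurrences land 11·i days after 29 November 1991 for i = 0, 1, 2, …
1 February 1992 is 64 days after the start; 64 ÷ 11 = 5 remainder 9; since the remainder is 9, round up to i = 6. First occurrence in the window: #7 on 3 February 1992 (6×11 = 66 days in).
8 May 1992 is 161 days after the start; 161 ÷ 11 = 14 remainder 7. Last occurrence in the window: #15 on 1 May 1992.
Occurrences #7 through #15: 9 in total.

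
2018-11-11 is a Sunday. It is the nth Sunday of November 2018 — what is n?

2nd

Day 11 falls in week ⌈11/7⌉ of the month.
Days 1–7 hold the 1st Sunday, 8–14 the 2nd, 15–21 the 3rd, 22–28 the 4th, 29–31 the 5th.
11 is in the range for the 2nd.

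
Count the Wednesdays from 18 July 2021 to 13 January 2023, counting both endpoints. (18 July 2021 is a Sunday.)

78

18 July 2021 is a Sunday; the first Wednesday on or after it is 21 July 2021 (3 days later).
From 21 July 2021 to 13 January 2023: 163 + 365 + 13 = 541 days (rest of 2021, 2022, to 13 January 2023 in 2023).
541 ÷ 7 = 77 full weeks with remainder 2, so 77 more Wednesdays after the first → 78.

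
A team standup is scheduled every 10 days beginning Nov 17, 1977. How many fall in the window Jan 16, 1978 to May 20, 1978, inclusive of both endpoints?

13

Occurrences land 10·i days after Nov 17, 1977 for i = 0, 1, 2, …
Jan 16, 1978 is 60 days after the start; 60 ÷ 10 = 6 remainder 0. First occurrence in the window: #7 on Jan 16, 1978 (6×10 = 60 days in).
May 20, 1978 is 184 days after the start; 184 ÷ 10 = 18 remainder 4. Last occurrence in the window: #19 on May 16, 1978.
Occurrences #7 through #19: 13 in total.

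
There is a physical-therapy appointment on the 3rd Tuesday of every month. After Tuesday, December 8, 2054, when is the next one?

December 2054 starts on a Tuesday; its first Tuesday is the 1st, so the 3rd Tuesday is the 15th — December 15, 2054.
December 15, 2054 is after December 8, 2054, so that is the next one.

December 15, 2054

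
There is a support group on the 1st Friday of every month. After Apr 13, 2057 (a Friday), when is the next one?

May 4, 2057

Apr 2057 starts on a Sunday, so its 1st Friday is Apr 6, 2057 (5 days in).
That is not after Apr 13, 2057, so look at May 2057.
May 2057 starts on a Tuesday, so its 1st Friday is May 4, 2057 (3 days in).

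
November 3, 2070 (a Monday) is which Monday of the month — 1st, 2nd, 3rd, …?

Day 3 falls in week ⌈3/7⌉ of the month.
Days 1–7 hold the 1st Monday, 8–14 the 2nd, 15–21 the 3rd, 22–28 the 4th, 29–31 the 5th.
3 is in the range for the 1st.

1st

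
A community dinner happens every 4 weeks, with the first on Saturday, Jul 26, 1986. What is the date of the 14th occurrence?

Jul 25, 1987

The 14th occurrence is 13 intervals after the first: 13 × 28 = 364 days after Jul 26, 1986.
Jul has 31 days — 5 days to the end of Jul leaves 359.
Aug has 31 days (328 left).
Sep has 30 days (298 left).
Oct has 31 days (267 left).
Nov has 30 days (237 left).
Dec has 31 days (206 left).
Jan has 31 days (175 left).
Feb has 28 days (147 left).
Mar has 31 days (116 left).
Apr has 30 days (86 left).
May has 31 days (55 left).
Jun has 30 days (25 left).
25 days into Jul → Jul 25, 1987.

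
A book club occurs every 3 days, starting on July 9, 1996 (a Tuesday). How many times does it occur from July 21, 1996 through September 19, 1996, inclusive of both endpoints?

Occurrences land 3·i days after July 9, 1996 for i = 0, 1, 2, …
July 21, 1996 is 12 days after the start; 12 ÷ 3 = 4 remainder 0. First occurrence in the window: #5 on July 21, 1996 (4×3 = 12 days in).
September 19, 1996 is 72 days after the start; 72 ÷ 3 = 24 remainder 0. Last occurrence in the window: #25 on September 19, 1996.
Occurrences #5 through #25: 21 in total.

21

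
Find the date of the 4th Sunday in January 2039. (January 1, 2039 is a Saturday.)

January 23, 2039

January 2039 begins on a Saturday, so the first Sunday is January 2 (1 day later).
The 4th Sunday is 3 weeks later: 2 + 21 = 23.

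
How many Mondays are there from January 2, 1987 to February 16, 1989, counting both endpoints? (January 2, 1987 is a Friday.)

111

January 2, 1987 is a Friday; the first Monday on or after it is January 5, 1987 (3 days later).
From January 5, 1987 to February 16, 1989: 360 + 366 + 47 = 773 days (rest of 1987, 1988, to February 16, 1989 in 1989).
773 ÷ 7 = 110 full weeks with remainder 3, so 110 more Mondays after the first → 111.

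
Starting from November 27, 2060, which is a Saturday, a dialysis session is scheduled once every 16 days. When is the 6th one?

February 15, 2061

The 6th occurrence is 5 intervals after the first: 5 × 16 = 80 days after November 27, 2060.
November has 30 days — 3 days to the end of November leaves 77.
December has 31 days (46 left).
January has 31 days (15 left).
15 days into February → February 15, 2061.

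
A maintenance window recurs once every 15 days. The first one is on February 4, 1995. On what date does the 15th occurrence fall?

The 15th occurrence is 14 intervals after the first: 14 × 15 = 210 days after February 4, 1995.
February has 28 days — 24 days to the end of February leaves 186.
March has 31 days (155 left).
April has 30 days (125 left).
May has 31 days (94 left).
June has 30 days (64 left).
July has 31 days (33 left).
August has 31 days (2 left).
2 days into September → September 2, 1995.

September 2, 1995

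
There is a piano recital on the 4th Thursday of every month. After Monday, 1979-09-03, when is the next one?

September 1979 starts on a Saturday; its first Thursday is the 6th, so the 4th Thursday is the 27th — 1979-09-27.
1979-09-27 is after 1979-09-03, so that is the next one.

1979-09-27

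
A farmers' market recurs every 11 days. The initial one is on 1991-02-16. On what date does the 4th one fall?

1991-03-21

The 4th occurrence is 3 intervals after the first: 3 × 11 = 33 days after 1991-02-16.
February has 28 days — 12 days to the end of February leaves 21.
21 days into March → 1991-03-21.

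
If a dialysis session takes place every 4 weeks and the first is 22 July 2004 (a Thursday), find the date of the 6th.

The 6th occurrence is 5 intervals after the first: 5 × 28 = 140 days after 22 July 2004.
July has 31 days — 9 days to the end of July leaves 131.
August has 31 days (100 left).
September has 30 days (70 left).
October has 31 days (39 left).
November has 30 days (9 left).
9 days into December → 9 December 2004.

9 December 2004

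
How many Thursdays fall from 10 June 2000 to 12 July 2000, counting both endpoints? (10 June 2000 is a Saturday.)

10 June 2000 is a Saturday; the first Thursday on or after it is 15 June 2000 (5 days later).
From 15 June 2000 to 12 July 2000: 15 + 12 = 27 days (rest of June, July).
27 ÷ 7 = 3 full weeks with remainder 6, so 3 more Thursdays after the first → 4.

4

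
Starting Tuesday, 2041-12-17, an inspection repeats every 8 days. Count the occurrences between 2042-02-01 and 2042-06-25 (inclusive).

18

Occurrences land 8·i days after 2041-12-17 for i = 0, 1, 2, …
2042-02-01 is 46 days after the start; 46 ÷ 8 = 5 remainder 6; since the remainder is 6, round up to i = 6. First occurrence in the window: #7 on 2042-02-03 (6×8 = 48 days in).
2042-06-25 is 190 days after the start; 190 ÷ 8 = 23 remainder 6. Last occurrence in the window: #24 on 2042-06-19.
Occurrences #7 through #24: 18 in total.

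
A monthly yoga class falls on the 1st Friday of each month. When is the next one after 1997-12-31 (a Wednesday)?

1998-01-02

December 1997 starts on a Monday, so its 1st Friday is 1997-12-05 (4 days in).
That is not after 1997-12-31, so look at January 1998.
January 1998 starts on a Thursday, so its 1st Friday is 1998-01-02 (1 day in).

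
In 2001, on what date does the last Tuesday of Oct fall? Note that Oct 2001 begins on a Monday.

Oct 30, 2001

Oct 2001 begins on a Monday, so the first Tuesday is Oct 2 (1 day later).
Oct 2001 has 31 days. Adding weeks: 2, 9, 16, 23, 30 — the last one ≤ 31 is the 30th.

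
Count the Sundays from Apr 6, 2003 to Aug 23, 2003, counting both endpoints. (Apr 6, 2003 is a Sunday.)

Apr 6, 2003 is a Sunday; the first Sunday on or after it is Apr 6, 2003.
From Apr 6, 2003 to Aug 23, 2003: 24 + 31 + 30 + 31 + 23 = 139 days (rest of Apr, May, Jun, Jul, Aug).
139 ÷ 7 = 19 full weeks with remainder 6, so 19 more Sundays after the first → 20.

20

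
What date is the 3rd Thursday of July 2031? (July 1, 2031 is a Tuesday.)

July 17, 2031

July 2031 begins on a Tuesday, so the first Thursday is July 3 (2 days later).
The 3rd Thursday is 2 weeks later: 3 + 14 = 17.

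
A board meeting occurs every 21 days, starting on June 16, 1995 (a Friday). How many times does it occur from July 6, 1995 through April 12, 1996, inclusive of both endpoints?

Occurrences land 21·i days after June 16, 1995 for i = 0, 1, 2, …
July 6, 1995 is 20 days after the start; 20 ÷ 21 = 0 remainder 20; since the remainder is 20, round up to i = 1. First occurrence in the window: #2 on July 7, 1995 (1×21 = 21 days in).
April 12, 1996 is 301 days after the start; 301 ÷ 21 = 14 remainder 7. Last occurrence in the window: #15 on April 5, 1996.
Occurrences #2 through #15: 14 in total.

14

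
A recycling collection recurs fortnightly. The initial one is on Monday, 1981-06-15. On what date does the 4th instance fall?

1981-07-27

The 4th occurrence is 3 intervals after the first: 3 × 14 = 42 days after 1981-06-15.
June has 30 days — 15 days to the end of June leaves 27.
27 days into July → 1981-07-27.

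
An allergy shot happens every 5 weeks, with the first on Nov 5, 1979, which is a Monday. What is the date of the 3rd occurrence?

The 3rd occurrence is 2 intervals after the first: 2 × 35 = 70 days after Nov 5, 1979.
Nov has 30 days — 25 days to the end of Nov leaves 45.
Dec has 31 days (14 left).
14 days into Jan → Jan 14, 1980.

Jan 14, 1980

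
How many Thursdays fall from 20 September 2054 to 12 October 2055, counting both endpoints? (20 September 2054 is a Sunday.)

20 September 2054 is a Sunday; the first Thursday on or after it is 24 September 2054 (4 days later).
From 24 September 2054 to 12 October 2055: 98 + 285 = 383 days (rest of 2054, to 12 October 2055 in 2055).
383 ÷ 7 = 54 full weeks with remainder 5, so 54 more Thursdays after the first → 55.

55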